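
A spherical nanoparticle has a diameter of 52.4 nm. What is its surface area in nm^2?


Radius r = 52.4/2 = 26.2 nm
Surface area SA = 4 * pi * r^2
SA = 4 * pi * (26.2)^2
SA = 8626.06 nm^2

8626.06


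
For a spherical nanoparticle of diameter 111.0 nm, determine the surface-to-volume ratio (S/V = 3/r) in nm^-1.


Radius r = 111.0/2 = 55.5 nm
S/V = 3 / r = 3 / 55.5
S/V = 0.0541 nm^-1

0.0541


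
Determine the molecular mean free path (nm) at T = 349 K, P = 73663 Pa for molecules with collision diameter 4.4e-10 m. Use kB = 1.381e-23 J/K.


Mean free path: lambda = kB*T / (sqrt(2) * pi * d^2 * P)
lambda = 1.381e-23 * 349 / (sqrt(2) * pi * (4.4e-10)^2 * 73663)
lambda = 7.60676e-08 m
lambda = 76.07 nm

76.07


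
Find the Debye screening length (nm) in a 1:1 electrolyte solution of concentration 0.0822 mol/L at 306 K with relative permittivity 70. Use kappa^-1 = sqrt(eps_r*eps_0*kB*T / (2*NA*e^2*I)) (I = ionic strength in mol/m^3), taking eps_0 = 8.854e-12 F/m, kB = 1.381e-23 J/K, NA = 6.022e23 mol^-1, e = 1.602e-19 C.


Ionic strength I = 0.0822 * 1^2 * 1000 = 82.2 mol/m^3
kappa^-1 = sqrt(70 * 8.854e-12 * 1.381e-23 * 306 / (2 * 6.022e23 * (1.602e-19)^2 * 82.2))
kappa^-1 = 1.015 nm

1.015


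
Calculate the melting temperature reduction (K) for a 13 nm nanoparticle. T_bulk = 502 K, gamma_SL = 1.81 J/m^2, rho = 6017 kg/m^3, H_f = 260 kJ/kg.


Radius R = 13/2 = 6.5 nm = 6.5e-09 m
Convert H_f = 260 kJ/kg = 260000 J/kg
dT = 2 * gamma_SL * T_bulk / (rho * H_f * R)
dT = 2 * 1.81 * 502 / (6017 * 260000 * 6.5e-09)
dT = 178.7 K

178.7


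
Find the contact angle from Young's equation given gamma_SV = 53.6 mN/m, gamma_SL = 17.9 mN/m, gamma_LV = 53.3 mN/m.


cos(theta) = (gamma_SV - gamma_SL) / gamma_LV
cos(theta) = (53.6 - 17.9) / 53.3
cos(theta) = 0.669794
theta = arccos(0.669794) = 47.95 degrees

47.95


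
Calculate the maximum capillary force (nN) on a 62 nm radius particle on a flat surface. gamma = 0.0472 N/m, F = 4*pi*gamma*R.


Convert radius: R = 62 nm = 6.2e-08 m
F = 4 * pi * gamma * R
F = 4 * pi * 0.0472 * 6.2e-08
F = 3.67742e-08 N = 36.7742 nN

36.7742


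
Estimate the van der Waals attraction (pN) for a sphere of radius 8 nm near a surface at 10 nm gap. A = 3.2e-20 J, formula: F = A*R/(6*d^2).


Convert to SI: R = 8 nm = 8e-09 m, d = 10 nm = 1e-08 m
F = A * R / (6 * d^2)
F = 3.2e-20 * 8e-09 / (6 * (1e-08)^2)
F = 4.26667e-13 N = 0.427 pN

0.427


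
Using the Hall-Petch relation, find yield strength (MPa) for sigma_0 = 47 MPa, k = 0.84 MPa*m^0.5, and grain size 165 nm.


d = 165 nm = 1.65e-07 m
sqrt(d) = 0.0004062019
Hall-Petch contribution = k / sqrt(d) = 0.84 / 0.0004062019 = 2067.9 MPa
sigma = sigma_0 + k/sqrt(d) = 47 + 2067.9 = 2114.9 MPa

2114.9


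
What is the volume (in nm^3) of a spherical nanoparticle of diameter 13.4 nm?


Radius r = 13.4/2 = 6.7 nm
Volume V = (4/3) * pi * r^3
V = (4/3) * pi * (6.7)^3
V = 1259.83 nm^3

1259.83


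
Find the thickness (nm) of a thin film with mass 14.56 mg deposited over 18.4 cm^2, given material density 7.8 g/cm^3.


Convert: m = 14.56 mg = 1.4560e-05 kg, A = 18.4 cm^2 = 1.8400e-03 m^2, rho = 7.8 g/cm^3 = 7800 kg/m^3
t = m / (A * rho)
t = 1.4560e-05 / (1.8400e-03 * 7800)
t = 1.0145e-06 m = 1014.5 nm

1014.5


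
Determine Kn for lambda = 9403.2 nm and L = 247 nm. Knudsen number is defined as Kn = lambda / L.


Knudsen number Kn = lambda / L
Kn = 9403.2 / 247
Kn = 38.0696

38.0696


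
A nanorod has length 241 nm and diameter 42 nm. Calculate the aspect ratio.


Aspect ratio AR = length / diameter
AR = 241 / 42
AR = 5.74

5.74


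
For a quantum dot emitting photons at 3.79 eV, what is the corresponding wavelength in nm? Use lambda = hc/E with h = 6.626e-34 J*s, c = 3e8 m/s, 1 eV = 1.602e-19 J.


Convert energy: E = 3.79 eV = 3.79 * 1.602e-19 = 6.07158e-19 J
lambda = h*c / E = 6.626e-34 * 3e8 / 6.07158e-19
lambda = 3.27394e-07 m = 327.4 nm

327.4


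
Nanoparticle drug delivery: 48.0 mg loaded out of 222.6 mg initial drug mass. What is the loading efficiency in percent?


Drug loading efficiency = (drug loaded / drug initial) * 100
DLE = 48.0 / 222.6 * 100
DLE = 0.2156 * 100
DLE = 21.56%

21.56


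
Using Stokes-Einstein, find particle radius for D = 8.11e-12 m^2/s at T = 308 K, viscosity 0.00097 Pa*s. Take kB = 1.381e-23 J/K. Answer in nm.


Stokes-Einstein: R = kB*T / (6*pi*eta*D)
R = 1.381e-23 * 308 / (6 * pi * 0.00097 * 8.11e-12)
R = 2.86847e-08 m = 28.68 nm

28.68


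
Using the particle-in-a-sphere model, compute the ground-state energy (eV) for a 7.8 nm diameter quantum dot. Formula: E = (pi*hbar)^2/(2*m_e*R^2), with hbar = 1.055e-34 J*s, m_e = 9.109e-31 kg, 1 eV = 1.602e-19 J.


Radius R = 7.8/2 = 3.9 nm = 3.9e-09 m
E = (pi * 1.055e-34)^2 / (2 * 9.109e-31 * (3.9e-09)^2)
E(J) = 3.96438e-21
E = E(J) / 1.602e-19 = 0.0247 eV

0.0247


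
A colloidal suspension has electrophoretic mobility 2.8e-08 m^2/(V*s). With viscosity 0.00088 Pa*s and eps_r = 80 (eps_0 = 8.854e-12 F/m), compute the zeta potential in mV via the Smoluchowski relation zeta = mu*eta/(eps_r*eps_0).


Smoluchowski equation: zeta = mu * eta / (eps_r * eps_0)
zeta = 2.8e-08 * 0.00088 / (80 * 8.854e-12)
zeta = 0.034787 V = 34.79 mV

34.79


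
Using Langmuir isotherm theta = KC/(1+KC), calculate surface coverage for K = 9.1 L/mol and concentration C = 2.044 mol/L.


Langmuir isotherm: theta = K*C / (1 + K*C)
K*C = 9.1 * 2.044 = 18.6004
theta = 18.6004 / (1 + 18.6004) = 18.6004 / 19.6004
theta = 0.949

0.949


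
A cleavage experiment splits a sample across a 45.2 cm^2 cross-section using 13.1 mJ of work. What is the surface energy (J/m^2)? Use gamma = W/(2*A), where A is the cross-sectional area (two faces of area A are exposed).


Convert: A = 45.2 cm^2 = 0.00452 m^2, W = 13.1 mJ = 0.0131 J
Cleaving exposes two faces of area A, so total new surface = 2*A and gamma = W / (2*A)
gamma = 0.0131 / (2 * 0.00452)
gamma = 1.449 J/m^2

1.449


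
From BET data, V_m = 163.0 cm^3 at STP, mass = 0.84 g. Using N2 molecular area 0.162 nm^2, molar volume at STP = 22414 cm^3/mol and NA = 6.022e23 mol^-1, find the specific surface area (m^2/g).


Number of moles in monolayer = V_m / 22414 = 163.0 / 22414 = 0.00727224
Number of molecules = moles * NA = 0.00727224 * 6.022e23
SA = molecules * sigma / mass
SA = (163.0 / 22414) * 6.022e23 * 0.162e-18 / 0.84
SA = 844.6 m^2/g

844.6


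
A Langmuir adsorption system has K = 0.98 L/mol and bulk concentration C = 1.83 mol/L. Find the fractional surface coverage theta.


Langmuir isotherm: theta = K*C / (1 + K*C)
K*C = 0.98 * 1.83 = 1.7934
theta = 1.7934 / (1 + 1.7934) = 1.7934 / 2.7934
theta = 0.642

0.642


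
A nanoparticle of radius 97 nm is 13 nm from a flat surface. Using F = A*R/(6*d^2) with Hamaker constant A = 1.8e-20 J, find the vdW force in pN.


Convert to SI: R = 97 nm = 9.7e-08 m, d = 13 nm = 1.3e-08 m
F = A * R / (6 * d^2)
F = 1.8e-20 * 9.7e-08 / (6 * (1.3e-08)^2)
F = 1.72189e-12 N = 1.722 pN

1.722


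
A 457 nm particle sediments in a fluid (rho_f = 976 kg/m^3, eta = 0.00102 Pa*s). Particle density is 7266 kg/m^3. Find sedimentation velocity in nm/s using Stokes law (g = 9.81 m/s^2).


Radius R = 457/2 nm = 2.285e-07 m
Density difference = 7266 - 976 = 6290 kg/m^3
v = 2 * R^2 * (rho_p - rho_f) * g / (9 * eta)
v = 2 * (2.285e-07)^2 * 6290 * 9.81 / (9 * 0.00102)
v = 7.01907e-07 m/s = 701.9067 nm/s

701.9067


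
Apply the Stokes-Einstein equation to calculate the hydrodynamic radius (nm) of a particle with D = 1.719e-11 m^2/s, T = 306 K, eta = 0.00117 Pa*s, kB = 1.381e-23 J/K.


Stokes-Einstein: R = kB*T / (6*pi*eta*D)
R = 1.381e-23 * 306 / (6 * pi * 0.00117 * 1.719e-11)
R = 1.11469e-08 m = 11.15 nm

11.15


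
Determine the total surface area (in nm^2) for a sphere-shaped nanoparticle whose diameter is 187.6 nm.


Radius r = 187.6/2 = 93.8 nm
Surface area SA = 4 * pi * r^2
SA = 4 * pi * (93.8)^2
SA = 110564.46 nm^2

110564.46


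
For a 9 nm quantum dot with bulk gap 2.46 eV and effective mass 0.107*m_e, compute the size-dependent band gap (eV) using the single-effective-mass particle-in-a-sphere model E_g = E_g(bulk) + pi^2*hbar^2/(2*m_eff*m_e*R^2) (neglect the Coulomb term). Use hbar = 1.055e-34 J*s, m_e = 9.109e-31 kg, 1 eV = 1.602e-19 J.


Radius R = 9/2 nm = 4.5e-09 m
Confinement energy dE = pi^2 * hbar^2 / (2 * m_eff * m_e * R^2)
dE = pi^2 * (1.055e-34)^2 / (2 * 0.107 * 9.109e-31 * (4.5e-09)^2) J, divided by 1.602e-19 J/eV
dE = 0.1737 eV
Total band gap = E_g(bulk) + dE = 2.46 + 0.1737 = 2.6337 eV

2.6337


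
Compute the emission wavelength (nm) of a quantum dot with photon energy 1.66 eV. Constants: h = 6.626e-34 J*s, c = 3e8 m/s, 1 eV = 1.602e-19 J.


Convert energy: E = 1.66 eV = 1.66 * 1.602e-19 = 2.65932e-19 J
lambda = h*c / E = 6.626e-34 * 3e8 / 2.65932e-19
lambda = 7.47484e-07 m = 747.5 nm

747.5


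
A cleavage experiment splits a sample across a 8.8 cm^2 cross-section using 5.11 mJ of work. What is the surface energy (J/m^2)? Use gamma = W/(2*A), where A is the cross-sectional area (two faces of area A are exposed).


Convert: A = 8.8 cm^2 = 0.00088 m^2, W = 5.11 mJ = 0.00511 J
Cleaving exposes two faces of area A, so total new surface = 2*A and gamma = W / (2*A)
gamma = 0.00511 / (2 * 0.00088)
gamma = 2.903 J/m^2

2.903


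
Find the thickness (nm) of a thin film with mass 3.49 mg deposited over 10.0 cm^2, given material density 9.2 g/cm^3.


Convert: m = 3.49 mg = 3.4900e-06 kg, A = 10.0 cm^2 = 1.0000e-03 m^2, rho = 9.2 g/cm^3 = 9200 kg/m^3
t = m / (A * rho)
t = 3.4900e-06 / (1.0000e-03 * 9200)
t = 3.7935e-07 m = 379.3 nm

379.3


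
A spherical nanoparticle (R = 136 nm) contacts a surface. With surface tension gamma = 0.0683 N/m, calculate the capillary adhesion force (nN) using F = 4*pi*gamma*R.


Convert radius: R = 136 nm = 1.36e-07 m
F = 4 * pi * gamma * R
F = 4 * pi * 0.0683 * 1.36e-07
F = 1.16727e-07 N = 116.7265 nN

116.7265


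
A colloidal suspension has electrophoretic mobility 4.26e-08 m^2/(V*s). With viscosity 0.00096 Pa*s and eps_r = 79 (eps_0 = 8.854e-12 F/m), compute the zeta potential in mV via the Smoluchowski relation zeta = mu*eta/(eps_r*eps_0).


Smoluchowski equation: zeta = mu * eta / (eps_r * eps_0)
zeta = 4.26e-08 * 0.00096 / (79 * 8.854e-12)
zeta = 0.058467 V = 58.47 mV

58.47


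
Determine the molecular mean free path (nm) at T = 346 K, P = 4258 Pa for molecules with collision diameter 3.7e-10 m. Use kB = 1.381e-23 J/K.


Mean free path: lambda = kB*T / (sqrt(2) * pi * d^2 * P)
lambda = 1.381e-23 * 346 / (sqrt(2) * pi * (3.7e-10)^2 * 4258)
lambda = 1.845e-06 m
lambda = 1845.0 nm

1845.0


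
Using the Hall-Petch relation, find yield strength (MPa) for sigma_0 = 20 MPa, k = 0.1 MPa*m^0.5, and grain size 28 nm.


d = 28 nm = 2.8e-08 m
sqrt(d) = 0.000167332
Hall-Petch contribution = k / sqrt(d) = 0.1 / 0.000167332 = 597.6 MPa
sigma = sigma_0 + k/sqrt(d) = 20 + 597.6 = 617.6 MPa

617.6


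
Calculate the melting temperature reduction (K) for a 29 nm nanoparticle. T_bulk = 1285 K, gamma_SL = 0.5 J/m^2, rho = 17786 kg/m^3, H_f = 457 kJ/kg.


Radius R = 29/2 = 14.5 nm = 1.45e-08 m
Convert H_f = 457 kJ/kg = 457000 J/kg
dT = 2 * gamma_SL * T_bulk / (rho * H_f * R)
dT = 2 * 0.5 * 1285 / (17786 * 457000 * 1.45e-08)
dT = 10.9 K

10.9


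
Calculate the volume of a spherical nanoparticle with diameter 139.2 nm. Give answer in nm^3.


Radius r = 139.2/2 = 69.6 nm
Volume V = (4/3) * pi * r^3
V = (4/3) * pi * (69.6)^3
V = 1412265.43 nm^3

1412265.43


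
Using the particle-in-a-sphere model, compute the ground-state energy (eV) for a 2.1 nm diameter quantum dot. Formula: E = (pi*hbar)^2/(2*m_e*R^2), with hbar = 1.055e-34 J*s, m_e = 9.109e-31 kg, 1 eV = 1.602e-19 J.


Radius R = 2.1/2 = 1.05 nm = 1.05e-09 m
E = (pi * 1.055e-34)^2 / (2 * 9.109e-31 * (1.05e-09)^2)
E(J) = 5.46922e-20
E = E(J) / 1.602e-19 = 0.3414 eV

0.3414


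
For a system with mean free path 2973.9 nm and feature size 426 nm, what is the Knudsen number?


Knudsen number Kn = lambda / L
Kn = 2973.9 / 426
Kn = 6.981

6.981


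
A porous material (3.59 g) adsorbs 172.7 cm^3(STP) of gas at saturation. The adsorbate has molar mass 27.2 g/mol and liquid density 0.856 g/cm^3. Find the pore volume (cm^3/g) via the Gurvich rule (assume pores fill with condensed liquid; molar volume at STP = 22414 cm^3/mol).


Moles adsorbed n = V_ads / 22414 = 172.7 / 22414 = 7.705006e-03 mol
Liquid volume V_liq = n * M / rho_liq = 7.705006e-03 * 27.2 / 0.856 = 0.24483 cm^3
Specific pore volume V_pore = V_liq / m_sample = 0.24483 / 3.59
V_pore = 0.0682 cm^3/g

0.0682


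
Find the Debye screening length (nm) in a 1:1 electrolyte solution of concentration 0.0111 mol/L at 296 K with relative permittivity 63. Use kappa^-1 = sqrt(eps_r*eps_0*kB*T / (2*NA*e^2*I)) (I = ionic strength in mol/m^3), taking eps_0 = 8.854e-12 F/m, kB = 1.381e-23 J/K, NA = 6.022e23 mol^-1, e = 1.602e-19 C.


Ionic strength I = 0.0111 * 1^2 * 1000 = 11.1 mol/m^3
kappa^-1 = sqrt(63 * 8.854e-12 * 1.381e-23 * 296 / (2 * 6.022e23 * (1.602e-19)^2 * 11.1))
kappa^-1 = 2.578 nm

2.578


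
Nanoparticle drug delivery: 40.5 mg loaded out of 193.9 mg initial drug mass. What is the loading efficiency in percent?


Drug loading efficiency = (drug loaded / drug initial) * 100
DLE = 40.5 / 193.9 * 100
DLE = 0.2089 * 100
DLE = 20.89%

20.89


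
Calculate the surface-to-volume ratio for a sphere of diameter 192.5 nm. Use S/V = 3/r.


Radius r = 192.5/2 = 96.25 nm
S/V = 3 / r = 3 / 96.25
S/V = 0.0312 nm^-1

0.0312


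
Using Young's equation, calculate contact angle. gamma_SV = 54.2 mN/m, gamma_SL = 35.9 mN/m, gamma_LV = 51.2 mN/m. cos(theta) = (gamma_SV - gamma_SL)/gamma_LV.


cos(theta) = (gamma_SV - gamma_SL) / gamma_LV
cos(theta) = (54.2 - 35.9) / 51.2
cos(theta) = 0.357422
theta = arccos(0.357422) = 69.06 degrees

69.06


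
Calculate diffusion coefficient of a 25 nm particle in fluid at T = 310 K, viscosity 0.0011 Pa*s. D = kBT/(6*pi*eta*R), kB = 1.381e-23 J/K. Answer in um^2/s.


Radius R = 25/2 = 12.5 nm = 1.25e-08 m
D = kB*T / (6*pi*eta*R)
D = 1.381e-23 * 310 / (6 * pi * 0.0011 * 1.25e-08)
D = 1.65178e-11 m^2/s = 16.518 um^2/s

16.518


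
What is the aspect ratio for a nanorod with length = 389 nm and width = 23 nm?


Aspect ratio AR = length / diameter
AR = 389 / 23
AR = 16.91

16.91


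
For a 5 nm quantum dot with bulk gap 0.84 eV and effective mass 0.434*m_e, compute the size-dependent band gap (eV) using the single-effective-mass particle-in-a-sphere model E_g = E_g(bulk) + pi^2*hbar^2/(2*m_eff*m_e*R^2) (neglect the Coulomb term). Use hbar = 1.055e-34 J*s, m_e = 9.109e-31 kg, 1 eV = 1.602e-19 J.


Radius R = 5/2 nm = 2.5e-09 m
Confinement energy dE = pi^2 * hbar^2 / (2 * m_eff * m_e * R^2)
dE = pi^2 * (1.055e-34)^2 / (2 * 0.434 * 9.109e-31 * (2.5e-09)^2) J, divided by 1.602e-19 J/eV
dE = 0.1388 eV
Total band gap = E_g(bulk) + dE = 0.84 + 0.1388 = 0.9788 eV

0.9788


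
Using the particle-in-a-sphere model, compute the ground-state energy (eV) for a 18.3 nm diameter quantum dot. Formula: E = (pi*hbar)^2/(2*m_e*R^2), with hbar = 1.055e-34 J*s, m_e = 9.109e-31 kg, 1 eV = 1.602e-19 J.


Radius R = 18.3/2 = 9.15 nm = 9.15e-09 m
E = (pi * 1.055e-34)^2 / (2 * 9.109e-31 * (9.15e-09)^2)
E(J) = 7.20214e-22
E = E(J) / 1.602e-19 = 0.0045 eV

0.0045


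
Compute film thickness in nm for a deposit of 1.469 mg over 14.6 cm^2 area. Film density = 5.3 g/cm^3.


Convert: m = 1.469 mg = 1.4690e-06 kg, A = 14.6 cm^2 = 1.4600e-03 m^2, rho = 5.3 g/cm^3 = 5300 kg/m^3
t = m / (A * rho)
t = 1.4690e-06 / (1.4600e-03 * 5300)
t = 1.8984e-07 m = 189.8 nm

189.8


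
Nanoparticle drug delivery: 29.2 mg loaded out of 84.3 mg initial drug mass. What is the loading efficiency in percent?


Drug loading efficiency = (drug loaded / drug initial) * 100
DLE = 29.2 / 84.3 * 100
DLE = 0.3464 * 100
DLE = 34.64%

34.64


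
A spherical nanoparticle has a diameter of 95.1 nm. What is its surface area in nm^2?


Radius r = 95.1/2 = 47.55 nm
Surface area SA = 4 * pi * r^2
SA = 4 * pi * (47.55)^2
SA = 28412.6 nm^2

28412.6


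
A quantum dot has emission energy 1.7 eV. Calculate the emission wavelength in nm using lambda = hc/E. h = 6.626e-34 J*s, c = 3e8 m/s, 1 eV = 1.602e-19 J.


Convert energy: E = 1.7 eV = 1.7 * 1.602e-19 = 2.7234e-19 J
lambda = h*c / E = 6.626e-34 * 3e8 / 2.7234e-19
lambda = 7.29896e-07 m = 729.9 nm

729.9


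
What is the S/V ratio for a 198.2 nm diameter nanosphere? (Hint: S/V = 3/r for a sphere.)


Radius r = 198.2/2 = 99.1 nm
S/V = 3 / r = 3 / 99.1
S/V = 0.0303 nm^-1

0.0303


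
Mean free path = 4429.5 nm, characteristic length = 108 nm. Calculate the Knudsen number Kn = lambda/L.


Knudsen number Kn = lambda / L
Kn = 4429.5 / 108
Kn = 41.0139

41.0139


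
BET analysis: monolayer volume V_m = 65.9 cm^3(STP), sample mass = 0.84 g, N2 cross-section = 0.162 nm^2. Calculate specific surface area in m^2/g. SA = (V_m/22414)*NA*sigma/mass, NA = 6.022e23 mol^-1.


Number of moles in monolayer = V_m / 22414 = 65.9 / 22414 = 0.00294013
Number of molecules = moles * NA = 0.00294013 * 6.022e23
SA = molecules * sigma / mass
SA = (65.9 / 22414) * 6.022e23 * 0.162e-18 / 0.84
SA = 341.5 m^2/g

341.5


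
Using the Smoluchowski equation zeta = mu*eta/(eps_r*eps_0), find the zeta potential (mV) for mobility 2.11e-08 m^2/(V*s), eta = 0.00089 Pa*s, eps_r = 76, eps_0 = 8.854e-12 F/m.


Smoluchowski equation: zeta = mu * eta / (eps_r * eps_0)
zeta = 2.11e-08 * 0.00089 / (76 * 8.854e-12)
zeta = 0.027907 V = 27.91 mV

27.91


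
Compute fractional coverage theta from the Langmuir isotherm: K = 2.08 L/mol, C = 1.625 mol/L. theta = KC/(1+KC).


Langmuir isotherm: theta = K*C / (1 + K*C)
K*C = 2.08 * 1.625 = 3.38
theta = 3.38 / (1 + 3.38) = 3.38 / 4.38
theta = 0.7717

0.7717


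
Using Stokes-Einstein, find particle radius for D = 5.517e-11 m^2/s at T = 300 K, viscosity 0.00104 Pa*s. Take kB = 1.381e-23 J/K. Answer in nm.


Stokes-Einstein: R = kB*T / (6*pi*eta*D)
R = 1.381e-23 * 300 / (6 * pi * 0.00104 * 5.517e-11)
R = 3.83069e-09 m = 3.83 nm

3.83


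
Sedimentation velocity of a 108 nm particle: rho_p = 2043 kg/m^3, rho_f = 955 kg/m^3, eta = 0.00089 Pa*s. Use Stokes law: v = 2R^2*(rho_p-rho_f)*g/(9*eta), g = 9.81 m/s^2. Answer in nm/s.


Radius R = 108/2 nm = 5.4e-08 m
Density difference = 2043 - 955 = 1088 kg/m^3
v = 2 * R^2 * (rho_p - rho_f) * g / (9 * eta)
v = 2 * (5.4e-08)^2 * 1088 * 9.81 / (9 * 0.00089)
v = 7.77111e-09 m/s = 7.7711 nm/s

7.7711


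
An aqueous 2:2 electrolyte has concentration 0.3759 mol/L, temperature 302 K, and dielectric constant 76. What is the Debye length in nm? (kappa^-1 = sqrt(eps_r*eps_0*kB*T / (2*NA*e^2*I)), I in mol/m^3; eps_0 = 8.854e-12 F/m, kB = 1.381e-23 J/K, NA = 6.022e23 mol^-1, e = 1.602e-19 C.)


Ionic strength I = 0.3759 * 2^2 * 1000 = 1503.6 mol/m^3
kappa^-1 = sqrt(76 * 8.854e-12 * 1.381e-23 * 302 / (2 * 6.022e23 * (1.602e-19)^2 * 1503.6))
kappa^-1 = 0.246 nm

0.246


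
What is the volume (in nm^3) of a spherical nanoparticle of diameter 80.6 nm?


Radius r = 80.6/2 = 40.3 nm
Volume V = (4/3) * pi * r^3
V = (4/3) * pi * (40.3)^3
V = 274159.78 nm^3

274159.78


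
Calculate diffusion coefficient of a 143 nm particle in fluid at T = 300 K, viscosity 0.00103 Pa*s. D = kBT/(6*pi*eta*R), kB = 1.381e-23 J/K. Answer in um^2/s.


Radius R = 143/2 = 71.5 nm = 7.15e-08 m
D = kB*T / (6*pi*eta*R)
D = 1.381e-23 * 300 / (6 * pi * 0.00103 * 7.15e-08)
D = 2.98449e-12 m^2/s = 2.984 um^2/s

2.984


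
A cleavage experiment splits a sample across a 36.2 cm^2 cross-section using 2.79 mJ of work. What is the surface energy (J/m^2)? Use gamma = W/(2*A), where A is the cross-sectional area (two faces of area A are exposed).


Convert: A = 36.2 cm^2 = 0.00362 m^2, W = 2.79 mJ = 0.00279 J
Cleaving exposes two faces of area A, so total new surface = 2*A and gamma = W / (2*A)
gamma = 0.00279 / (2 * 0.00362)
gamma = 0.385 J/m^2

0.385


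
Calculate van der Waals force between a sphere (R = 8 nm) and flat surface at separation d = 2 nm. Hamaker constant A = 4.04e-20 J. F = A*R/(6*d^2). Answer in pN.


Convert to SI: R = 8 nm = 8e-09 m, d = 2 nm = 2e-09 m
F = A * R / (6 * d^2)
F = 4.04e-20 * 8e-09 / (6 * (2e-09)^2)
F = 1.34667e-11 N = 13.467 pN

13.467


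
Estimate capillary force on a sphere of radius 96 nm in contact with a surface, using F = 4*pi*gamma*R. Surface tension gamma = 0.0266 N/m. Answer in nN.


Convert radius: R = 96 nm = 9.6e-08 m
F = 4 * pi * gamma * R
F = 4 * pi * 0.0266 * 9.6e-08
F = 3.20895e-08 N = 32.0895 nN

32.0895


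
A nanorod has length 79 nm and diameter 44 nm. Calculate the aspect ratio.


Aspect ratio AR = length / diameter
AR = 79 / 44
AR = 1.8

1.8


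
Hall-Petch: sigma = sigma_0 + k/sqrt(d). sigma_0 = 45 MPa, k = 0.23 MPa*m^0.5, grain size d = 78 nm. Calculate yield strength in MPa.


d = 78 nm = 7.8e-08 m
sqrt(d) = 0.0002792848
Hall-Petch contribution = k / sqrt(d) = 0.23 / 0.0002792848 = 823.5 MPa
sigma = sigma_0 + k/sqrt(d) = 45 + 823.5 = 868.5 MPa

868.5


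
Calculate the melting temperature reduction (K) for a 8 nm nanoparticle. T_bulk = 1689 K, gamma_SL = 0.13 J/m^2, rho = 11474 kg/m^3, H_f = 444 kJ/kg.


Radius R = 8/2 = 4 nm = 4e-09 m
Convert H_f = 444 kJ/kg = 444000 J/kg
dT = 2 * gamma_SL * T_bulk / (rho * H_f * R)
dT = 2 * 0.13 * 1689 / (11474 * 444000 * 4e-09)
dT = 21.5 K

21.5


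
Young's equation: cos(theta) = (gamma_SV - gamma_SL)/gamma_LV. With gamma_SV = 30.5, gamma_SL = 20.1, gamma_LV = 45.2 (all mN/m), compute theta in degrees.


cos(theta) = (gamma_SV - gamma_SL) / gamma_LV
cos(theta) = (30.5 - 20.1) / 45.2
cos(theta) = 0.230088
theta = arccos(0.230088) = 76.7 degrees

76.7


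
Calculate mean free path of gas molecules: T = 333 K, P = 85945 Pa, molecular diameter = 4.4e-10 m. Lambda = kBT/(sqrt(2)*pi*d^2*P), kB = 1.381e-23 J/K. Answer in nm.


Mean free path: lambda = kB*T / (sqrt(2) * pi * d^2 * P)
lambda = 1.381e-23 * 333 / (sqrt(2) * pi * (4.4e-10)^2 * 85945)
lambda = 6.22081e-08 m
lambda = 62.21 nm

62.21


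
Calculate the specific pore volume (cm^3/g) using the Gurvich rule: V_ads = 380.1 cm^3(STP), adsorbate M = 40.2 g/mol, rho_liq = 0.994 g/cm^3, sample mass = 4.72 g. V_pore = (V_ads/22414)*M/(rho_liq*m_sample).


Moles adsorbed n = V_ads / 22414 = 380.1 / 22414 = 1.695815e-02 mol
Liquid volume V_liq = n * M / rho_liq = 1.695815e-02 * 40.2 / 0.994 = 0.68583 cm^3
Specific pore volume V_pore = V_liq / m_sample = 0.68583 / 4.72
V_pore = 0.1453 cm^3/g

0.1453


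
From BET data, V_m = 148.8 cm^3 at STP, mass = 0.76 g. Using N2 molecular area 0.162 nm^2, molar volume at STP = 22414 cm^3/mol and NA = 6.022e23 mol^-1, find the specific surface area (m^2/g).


Number of moles in monolayer = V_m / 22414 = 148.8 / 22414 = 0.00663871
Number of molecules = moles * NA = 0.00663871 * 6.022e23
SA = molecules * sigma / mass
SA = (148.8 / 22414) * 6.022e23 * 0.162e-18 / 0.76
SA = 852.2 m^2/g

852.2


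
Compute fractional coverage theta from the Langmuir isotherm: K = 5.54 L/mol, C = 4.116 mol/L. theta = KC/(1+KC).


Langmuir isotherm: theta = K*C / (1 + K*C)
K*C = 5.54 * 4.116 = 22.80264
theta = 22.80264 / (1 + 22.80264) = 22.80264 / 23.80264
theta = 0.958

0.958


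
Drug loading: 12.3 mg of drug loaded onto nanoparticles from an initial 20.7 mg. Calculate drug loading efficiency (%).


Drug loading efficiency = (drug loaded / drug initial) * 100
DLE = 12.3 / 20.7 * 100
DLE = 0.5942 * 100
DLE = 59.42%

59.42


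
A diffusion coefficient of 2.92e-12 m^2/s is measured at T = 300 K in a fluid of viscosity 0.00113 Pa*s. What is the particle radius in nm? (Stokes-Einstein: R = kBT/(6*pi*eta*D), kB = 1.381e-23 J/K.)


Stokes-Einstein: R = kB*T / (6*pi*eta*D)
R = 1.381e-23 * 300 / (6 * pi * 0.00113 * 2.92e-12)
R = 6.6612e-08 m = 66.61 nm

66.61


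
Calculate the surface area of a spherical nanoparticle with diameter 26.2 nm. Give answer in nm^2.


Radius r = 26.2/2 = 13.1 nm
Surface area SA = 4 * pi * r^2
SA = 4 * pi * (13.1)^2
SA = 2156.51 nm^2

2156.51


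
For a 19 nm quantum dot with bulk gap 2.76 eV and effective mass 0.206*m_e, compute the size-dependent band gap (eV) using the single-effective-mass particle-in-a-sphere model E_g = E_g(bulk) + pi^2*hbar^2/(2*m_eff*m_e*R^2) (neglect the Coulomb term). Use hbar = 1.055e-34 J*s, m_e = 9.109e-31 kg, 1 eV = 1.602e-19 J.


Radius R = 19/2 nm = 9.5e-09 m
Confinement energy dE = pi^2 * hbar^2 / (2 * m_eff * m_e * R^2)
dE = pi^2 * (1.055e-34)^2 / (2 * 0.206 * 9.109e-31 * (9.5e-09)^2) J, divided by 1.602e-19 J/eV
dE = 0.0202 eV
Total band gap = E_g(bulk) + dE = 2.76 + 0.0202 = 2.7802 eV

2.7802


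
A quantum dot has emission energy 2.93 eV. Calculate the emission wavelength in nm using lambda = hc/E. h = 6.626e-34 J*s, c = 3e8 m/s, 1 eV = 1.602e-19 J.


Convert energy: E = 2.93 eV = 2.93 * 1.602e-19 = 4.69386e-19 J
lambda = h*c / E = 6.626e-34 * 3e8 / 4.69386e-19
lambda = 4.23489e-07 m = 423.5 nm

423.5


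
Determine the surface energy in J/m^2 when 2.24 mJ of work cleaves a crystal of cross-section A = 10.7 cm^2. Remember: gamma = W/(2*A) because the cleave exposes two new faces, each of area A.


Convert: A = 10.7 cm^2 = 0.00107 m^2, W = 2.24 mJ = 0.00224 J
Cleaving exposes two faces of area A, so total new surface = 2*A and gamma = W / (2*A)
gamma = 0.00224 / (2 * 0.00107)
gamma = 1.047 J/m^2

1.047


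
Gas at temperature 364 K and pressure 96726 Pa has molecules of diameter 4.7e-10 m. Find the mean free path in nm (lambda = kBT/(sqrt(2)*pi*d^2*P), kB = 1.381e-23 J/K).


Mean free path: lambda = kB*T / (sqrt(2) * pi * d^2 * P)
lambda = 1.381e-23 * 364 / (sqrt(2) * pi * (4.7e-10)^2 * 96726)
lambda = 5.29531e-08 m
lambda = 52.95 nm

52.95


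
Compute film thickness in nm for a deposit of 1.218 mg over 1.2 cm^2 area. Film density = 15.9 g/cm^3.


Convert: m = 1.218 mg = 1.2180e-06 kg, A = 1.2 cm^2 = 1.2000e-04 m^2, rho = 15.9 g/cm^3 = 15900 kg/m^3
t = m / (A * rho)
t = 1.2180e-06 / (1.2000e-04 * 15900)
t = 6.3836e-07 m = 638.4 nm

638.4


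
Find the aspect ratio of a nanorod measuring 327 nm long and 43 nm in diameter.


Aspect ratio AR = length / diameter
AR = 327 / 43
AR = 7.6

7.6


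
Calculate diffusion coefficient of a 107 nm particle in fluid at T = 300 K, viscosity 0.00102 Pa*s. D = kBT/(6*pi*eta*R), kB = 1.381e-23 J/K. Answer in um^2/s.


Radius R = 107/2 = 53.5 nm = 5.35e-08 m
D = kB*T / (6*pi*eta*R)
D = 1.381e-23 * 300 / (6 * pi * 0.00102 * 5.35e-08)
D = 4.02773e-12 m^2/s = 4.028 um^2/s

4.028


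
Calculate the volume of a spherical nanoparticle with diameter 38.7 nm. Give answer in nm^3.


Radius r = 38.7/2 = 19.35 nm
Volume V = (4/3) * pi * r^3
V = (4/3) * pi * (19.35)^3
V = 30348.1 nm^3

30348.1


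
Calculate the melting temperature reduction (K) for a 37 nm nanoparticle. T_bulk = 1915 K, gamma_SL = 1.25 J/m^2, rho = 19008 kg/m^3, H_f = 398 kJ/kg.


Radius R = 37/2 = 18.5 nm = 1.85e-08 m
Convert H_f = 398 kJ/kg = 398000 J/kg
dT = 2 * gamma_SL * T_bulk / (rho * H_f * R)
dT = 2 * 1.25 * 1915 / (19008 * 398000 * 1.85e-08)
dT = 34.2 K

34.2


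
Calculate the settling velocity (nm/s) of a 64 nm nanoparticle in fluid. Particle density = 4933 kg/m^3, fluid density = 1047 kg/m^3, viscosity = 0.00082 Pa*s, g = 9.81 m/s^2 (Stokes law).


Radius R = 64/2 nm = 3.2e-08 m
Density difference = 4933 - 1047 = 3886 kg/m^3
v = 2 * R^2 * (rho_p - rho_f) * g / (9 * eta)
v = 2 * (3.2e-08)^2 * 3886 * 9.81 / (9 * 0.00082)
v = 1.0579e-08 m/s = 10.579 nm/s

10.579


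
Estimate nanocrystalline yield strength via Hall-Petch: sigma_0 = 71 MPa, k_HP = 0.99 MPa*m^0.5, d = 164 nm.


d = 164 nm = 1.64e-07 m
sqrt(d) = 0.0004049691
Hall-Petch contribution = k / sqrt(d) = 0.99 / 0.0004049691 = 2444.6 MPa
sigma = sigma_0 + k/sqrt(d) = 71 + 2444.6 = 2515.6 MPa

2515.6


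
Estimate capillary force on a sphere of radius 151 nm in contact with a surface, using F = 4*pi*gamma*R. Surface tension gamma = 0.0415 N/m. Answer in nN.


Convert radius: R = 151 nm = 1.51e-07 m
F = 4 * pi * gamma * R
F = 4 * pi * 0.0415 * 1.51e-07
F = 7.87472e-08 N = 78.7472 nN

78.7472


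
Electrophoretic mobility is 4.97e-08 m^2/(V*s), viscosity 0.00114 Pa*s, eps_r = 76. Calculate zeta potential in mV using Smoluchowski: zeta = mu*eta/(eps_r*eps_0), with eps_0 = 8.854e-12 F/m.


Smoluchowski equation: zeta = mu * eta / (eps_r * eps_0)
zeta = 4.97e-08 * 0.00114 / (76 * 8.854e-12)
zeta = 0.084199 V = 84.2 mV

84.2


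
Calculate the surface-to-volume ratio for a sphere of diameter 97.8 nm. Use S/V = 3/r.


Radius r = 97.8/2 = 48.9 nm
S/V = 3 / r = 3 / 48.9
S/V = 0.0613 nm^-1

0.0613


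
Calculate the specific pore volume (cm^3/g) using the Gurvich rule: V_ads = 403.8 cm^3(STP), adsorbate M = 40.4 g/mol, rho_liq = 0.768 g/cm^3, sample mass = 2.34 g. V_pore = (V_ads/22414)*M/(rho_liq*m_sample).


Moles adsorbed n = V_ads / 22414 = 403.8 / 22414 = 1.801553e-02 mol
Liquid volume V_liq = n * M / rho_liq = 1.801553e-02 * 40.4 / 0.768 = 0.94769 cm^3
Specific pore volume V_pore = V_liq / m_sample = 0.94769 / 2.34
V_pore = 0.405 cm^3/g

0.405


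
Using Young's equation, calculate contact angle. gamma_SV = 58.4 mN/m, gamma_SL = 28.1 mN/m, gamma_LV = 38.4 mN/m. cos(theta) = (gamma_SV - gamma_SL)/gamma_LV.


cos(theta) = (gamma_SV - gamma_SL) / gamma_LV
cos(theta) = (58.4 - 28.1) / 38.4
cos(theta) = 0.789062
theta = arccos(0.789062) = 37.9 degrees

37.9


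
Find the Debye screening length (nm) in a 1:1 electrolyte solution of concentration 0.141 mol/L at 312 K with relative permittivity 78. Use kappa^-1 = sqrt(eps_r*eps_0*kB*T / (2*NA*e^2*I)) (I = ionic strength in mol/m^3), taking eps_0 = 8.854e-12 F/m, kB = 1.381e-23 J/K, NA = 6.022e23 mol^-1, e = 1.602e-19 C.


Ionic strength I = 0.141 * 1^2 * 1000 = 141 mol/m^3
kappa^-1 = sqrt(78 * 8.854e-12 * 1.381e-23 * 312 / (2 * 6.022e23 * (1.602e-19)^2 * 141))
kappa^-1 = 0.826 nm

0.826


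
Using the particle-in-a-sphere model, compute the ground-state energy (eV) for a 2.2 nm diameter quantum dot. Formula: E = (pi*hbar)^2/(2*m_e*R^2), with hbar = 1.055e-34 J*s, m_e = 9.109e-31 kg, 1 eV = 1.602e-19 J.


Radius R = 2.2/2 = 1.1 nm = 1.1e-09 m
E = (pi * 1.055e-34)^2 / (2 * 9.109e-31 * (1.1e-09)^2)
E(J) = 4.98332e-20
E = E(J) / 1.602e-19 = 0.3111 eV

0.3111


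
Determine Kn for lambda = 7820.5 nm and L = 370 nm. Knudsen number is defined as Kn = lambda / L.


Knudsen number Kn = lambda / L
Kn = 7820.5 / 370
Kn = 21.1365

21.1365


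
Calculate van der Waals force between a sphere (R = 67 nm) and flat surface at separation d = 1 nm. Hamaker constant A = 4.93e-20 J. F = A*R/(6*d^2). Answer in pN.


Convert to SI: R = 67 nm = 6.7e-08 m, d = 1 nm = 1e-09 m
F = A * R / (6 * d^2)
F = 4.93e-20 * 6.7e-08 / (6 * (1e-09)^2)
F = 5.50517e-10 N = 550.517 pN

550.517


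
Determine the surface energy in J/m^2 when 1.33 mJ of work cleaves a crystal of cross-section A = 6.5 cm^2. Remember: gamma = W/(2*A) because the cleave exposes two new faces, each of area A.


Convert: A = 6.5 cm^2 = 0.00065 m^2, W = 1.33 mJ = 0.00133 J
Cleaving exposes two faces of area A, so total new surface = 2*A and gamma = W / (2*A)
gamma = 0.00133 / (2 * 0.00065)
gamma = 1.023 J/m^2

1.023


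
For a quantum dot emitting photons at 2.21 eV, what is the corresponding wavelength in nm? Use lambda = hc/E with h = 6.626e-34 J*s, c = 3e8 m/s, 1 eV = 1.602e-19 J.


Convert energy: E = 2.21 eV = 2.21 * 1.602e-19 = 3.54042e-19 J
lambda = h*c / E = 6.626e-34 * 3e8 / 3.54042e-19
lambda = 5.61459e-07 m = 561.5 nm

561.5


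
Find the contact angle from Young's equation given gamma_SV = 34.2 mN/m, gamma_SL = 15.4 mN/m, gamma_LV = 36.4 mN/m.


cos(theta) = (gamma_SV - gamma_SL) / gamma_LV
cos(theta) = (34.2 - 15.4) / 36.4
cos(theta) = 0.516484
theta = arccos(0.516484) = 58.9 degrees

58.9


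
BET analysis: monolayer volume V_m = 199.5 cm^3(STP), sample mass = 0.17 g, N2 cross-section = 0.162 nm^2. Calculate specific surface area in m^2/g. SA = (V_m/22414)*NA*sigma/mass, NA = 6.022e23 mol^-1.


Number of moles in monolayer = V_m / 22414 = 199.5 / 22414 = 0.00890069
Number of molecules = moles * NA = 0.00890069 * 6.022e23
SA = molecules * sigma / mass
SA = (199.5 / 22414) * 6.022e23 * 0.162e-18 / 0.17
SA = 5107.8 m^2/g

5107.8


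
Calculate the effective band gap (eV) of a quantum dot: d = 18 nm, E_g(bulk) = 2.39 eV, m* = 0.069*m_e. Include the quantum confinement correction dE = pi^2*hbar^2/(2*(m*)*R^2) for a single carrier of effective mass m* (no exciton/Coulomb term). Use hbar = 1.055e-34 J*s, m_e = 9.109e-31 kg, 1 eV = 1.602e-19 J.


Radius R = 18/2 nm = 9e-09 m
Confinement energy dE = pi^2 * hbar^2 / (2 * m_eff * m_e * R^2)
dE = pi^2 * (1.055e-34)^2 / (2 * 0.069 * 9.109e-31 * (9e-09)^2) J, divided by 1.602e-19 J/eV
dE = 0.0673 eV
Total band gap = E_g(bulk) + dE = 2.39 + 0.0673 = 2.4573 eV

2.4573


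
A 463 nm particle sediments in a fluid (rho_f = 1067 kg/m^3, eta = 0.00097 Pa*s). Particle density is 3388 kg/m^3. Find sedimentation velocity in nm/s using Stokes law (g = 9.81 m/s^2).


Radius R = 463/2 nm = 2.315e-07 m
Density difference = 3388 - 1067 = 2321 kg/m^3
v = 2 * R^2 * (rho_p - rho_f) * g / (9 * eta)
v = 2 * (2.315e-07)^2 * 2321 * 9.81 / (9 * 0.00097)
v = 2.79552e-07 m/s = 279.5515 nm/s

279.5515


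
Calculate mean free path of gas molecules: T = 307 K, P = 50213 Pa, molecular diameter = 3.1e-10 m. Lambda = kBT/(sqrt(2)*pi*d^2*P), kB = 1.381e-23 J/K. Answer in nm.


Mean free path: lambda = kB*T / (sqrt(2) * pi * d^2 * P)
lambda = 1.381e-23 * 307 / (sqrt(2) * pi * (3.1e-10)^2 * 50213)
lambda = 1.97755e-07 m
lambda = 197.76 nm

197.76


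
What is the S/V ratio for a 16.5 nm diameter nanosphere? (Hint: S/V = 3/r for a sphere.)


Radius r = 16.5/2 = 8.25 nm
S/V = 3 / r = 3 / 8.25
S/V = 0.3636 nm^-1

0.3636


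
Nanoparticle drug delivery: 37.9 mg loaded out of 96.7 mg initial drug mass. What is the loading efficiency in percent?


Drug loading efficiency = (drug loaded / drug initial) * 100
DLE = 37.9 / 96.7 * 100
DLE = 0.3919 * 100
DLE = 39.19%

39.19


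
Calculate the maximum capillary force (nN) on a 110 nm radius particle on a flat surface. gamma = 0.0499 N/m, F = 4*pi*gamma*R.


Convert radius: R = 110 nm = 1.1e-07 m
F = 4 * pi * gamma * R
F = 4 * pi * 0.0499 * 1.1e-07
F = 6.89768e-08 N = 68.9768 nN

68.9768


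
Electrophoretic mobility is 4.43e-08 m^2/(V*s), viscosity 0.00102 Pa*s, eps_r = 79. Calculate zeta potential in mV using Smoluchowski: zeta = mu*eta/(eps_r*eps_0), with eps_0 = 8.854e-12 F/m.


Smoluchowski equation: zeta = mu * eta / (eps_r * eps_0)
zeta = 4.43e-08 * 0.00102 / (79 * 8.854e-12)
zeta = 0.064601 V = 64.6 mV

64.6


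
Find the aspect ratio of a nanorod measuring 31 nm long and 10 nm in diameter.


Aspect ratio AR = length / diameter
AR = 31 / 10
AR = 3.1

3.1


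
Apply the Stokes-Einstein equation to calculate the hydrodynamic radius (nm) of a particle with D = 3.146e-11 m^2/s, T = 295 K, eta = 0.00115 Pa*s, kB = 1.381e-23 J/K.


Stokes-Einstein: R = kB*T / (6*pi*eta*D)
R = 1.381e-23 * 295 / (6 * pi * 0.00115 * 3.146e-11)
R = 5.9739e-09 m = 5.97 nm

5.97


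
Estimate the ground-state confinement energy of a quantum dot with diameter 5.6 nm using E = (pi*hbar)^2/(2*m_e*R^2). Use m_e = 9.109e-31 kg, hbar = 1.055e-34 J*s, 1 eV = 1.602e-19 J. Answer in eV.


Radius R = 5.6/2 = 2.8 nm = 2.8e-09 m
E = (pi * 1.055e-34)^2 / (2 * 9.109e-31 * (2.8e-09)^2)
E(J) = 7.69109e-21
E = E(J) / 1.602e-19 = 0.048 eV

0.048


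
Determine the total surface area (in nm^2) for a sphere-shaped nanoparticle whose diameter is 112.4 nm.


Radius r = 112.4/2 = 56.2 nm
Surface area SA = 4 * pi * r^2
SA = 4 * pi * (56.2)^2
SA = 39690.13 nm^2

39690.13


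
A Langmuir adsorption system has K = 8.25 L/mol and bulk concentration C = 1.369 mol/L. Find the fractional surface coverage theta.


Langmuir isotherm: theta = K*C / (1 + K*C)
K*C = 8.25 * 1.369 = 11.29425
theta = 11.29425 / (1 + 11.29425) = 11.29425 / 12.29425
theta = 0.9187

0.9187


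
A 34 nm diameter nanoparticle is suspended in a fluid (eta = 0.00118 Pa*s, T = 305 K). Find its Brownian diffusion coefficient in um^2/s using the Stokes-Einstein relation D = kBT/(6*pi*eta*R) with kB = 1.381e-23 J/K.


Radius R = 34/2 = 17 nm = 1.7e-08 m
D = kB*T / (6*pi*eta*R)
D = 1.381e-23 * 305 / (6 * pi * 0.00118 * 1.7e-08)
D = 1.11394e-11 m^2/s = 11.139 um^2/s

11.139


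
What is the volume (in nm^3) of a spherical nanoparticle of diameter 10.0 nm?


Radius r = 10.0/2 = 5 nm
Volume V = (4/3) * pi * r^3
V = (4/3) * pi * (5)^3
V = 523.6 nm^3

523.6


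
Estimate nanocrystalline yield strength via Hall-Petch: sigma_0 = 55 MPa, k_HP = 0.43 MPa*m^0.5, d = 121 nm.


d = 121 nm = 1.21e-07 m
sqrt(d) = 0.0003478505
Hall-Petch contribution = k / sqrt(d) = 0.43 / 0.0003478505 = 1236.2 MPa
sigma = sigma_0 + k/sqrt(d) = 55 + 1236.2 = 1291.2 MPa

1291.2


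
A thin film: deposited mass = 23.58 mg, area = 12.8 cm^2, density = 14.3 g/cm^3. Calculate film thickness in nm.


Convert: m = 23.58 mg = 2.3580e-05 kg, A = 12.8 cm^2 = 1.2800e-03 m^2, rho = 14.3 g/cm^3 = 14300 kg/m^3
t = m / (A * rho)
t = 2.3580e-05 / (1.2800e-03 * 14300)
t = 1.2882e-06 m = 1288.2 nm

1288.2


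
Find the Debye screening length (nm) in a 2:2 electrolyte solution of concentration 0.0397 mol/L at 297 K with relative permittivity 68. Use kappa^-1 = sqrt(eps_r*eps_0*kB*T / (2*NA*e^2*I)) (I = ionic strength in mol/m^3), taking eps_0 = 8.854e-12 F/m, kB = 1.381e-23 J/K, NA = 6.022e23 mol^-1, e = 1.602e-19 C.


Ionic strength I = 0.0397 * 2^2 * 1000 = 158.8 mol/m^3
kappa^-1 = sqrt(68 * 8.854e-12 * 1.381e-23 * 297 / (2 * 6.022e23 * (1.602e-19)^2 * 158.8))
kappa^-1 = 0.709 nm

0.709


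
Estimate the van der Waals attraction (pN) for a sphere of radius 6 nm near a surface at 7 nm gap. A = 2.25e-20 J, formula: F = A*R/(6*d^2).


Convert to SI: R = 6 nm = 6e-09 m, d = 7 nm = 7e-09 m
F = A * R / (6 * d^2)
F = 2.25e-20 * 6e-09 / (6 * (7e-09)^2)
F = 4.59184e-13 N = 0.459 pN

0.459


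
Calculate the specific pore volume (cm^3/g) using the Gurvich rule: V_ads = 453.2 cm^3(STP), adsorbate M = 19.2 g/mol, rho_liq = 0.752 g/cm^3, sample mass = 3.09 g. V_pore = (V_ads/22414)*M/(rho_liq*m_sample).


Moles adsorbed n = V_ads / 22414 = 453.2 / 22414 = 2.021951e-02 mol
Liquid volume V_liq = n * M / rho_liq = 2.021951e-02 * 19.2 / 0.752 = 0.51624 cm^3
Specific pore volume V_pore = V_liq / m_sample = 0.51624 / 3.09
V_pore = 0.1671 cm^3/g

0.1671


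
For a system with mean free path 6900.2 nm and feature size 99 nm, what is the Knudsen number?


Knudsen number Kn = lambda / L
Kn = 6900.2 / 99
Kn = 69.699

69.699


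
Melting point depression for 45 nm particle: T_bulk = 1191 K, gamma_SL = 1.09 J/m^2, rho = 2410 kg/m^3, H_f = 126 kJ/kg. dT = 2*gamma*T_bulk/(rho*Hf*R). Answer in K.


Radius R = 45/2 = 22.5 nm = 2.25e-08 m
Convert H_f = 126 kJ/kg = 126000 J/kg
dT = 2 * gamma_SL * T_bulk / (rho * H_f * R)
dT = 2 * 1.09 * 1191 / (2410 * 126000 * 2.25e-08)
dT = 380.0 K

380.0


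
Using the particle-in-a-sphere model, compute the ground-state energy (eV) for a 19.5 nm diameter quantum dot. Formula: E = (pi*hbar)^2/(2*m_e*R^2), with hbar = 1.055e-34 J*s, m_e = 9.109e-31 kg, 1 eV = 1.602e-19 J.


Radius R = 19.5/2 = 9.75 nm = 9.75e-09 m
E = (pi * 1.055e-34)^2 / (2 * 9.109e-31 * (9.75e-09)^2)
E(J) = 6.343e-22
E = E(J) / 1.602e-19 = 0.004 eV

0.004


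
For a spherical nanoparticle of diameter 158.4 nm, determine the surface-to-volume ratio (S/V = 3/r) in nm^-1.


Radius r = 158.4/2 = 79.2 nm
S/V = 3 / r = 3 / 79.2
S/V = 0.0379 nm^-1

0.0379


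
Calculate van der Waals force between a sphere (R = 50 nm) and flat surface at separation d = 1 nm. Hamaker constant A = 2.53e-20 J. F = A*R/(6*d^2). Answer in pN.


Convert to SI: R = 50 nm = 5e-08 m, d = 1 nm = 1e-09 m
F = A * R / (6 * d^2)
F = 2.53e-20 * 5e-08 / (6 * (1e-09)^2)
F = 2.10833e-10 N = 210.833 pN

210.833
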